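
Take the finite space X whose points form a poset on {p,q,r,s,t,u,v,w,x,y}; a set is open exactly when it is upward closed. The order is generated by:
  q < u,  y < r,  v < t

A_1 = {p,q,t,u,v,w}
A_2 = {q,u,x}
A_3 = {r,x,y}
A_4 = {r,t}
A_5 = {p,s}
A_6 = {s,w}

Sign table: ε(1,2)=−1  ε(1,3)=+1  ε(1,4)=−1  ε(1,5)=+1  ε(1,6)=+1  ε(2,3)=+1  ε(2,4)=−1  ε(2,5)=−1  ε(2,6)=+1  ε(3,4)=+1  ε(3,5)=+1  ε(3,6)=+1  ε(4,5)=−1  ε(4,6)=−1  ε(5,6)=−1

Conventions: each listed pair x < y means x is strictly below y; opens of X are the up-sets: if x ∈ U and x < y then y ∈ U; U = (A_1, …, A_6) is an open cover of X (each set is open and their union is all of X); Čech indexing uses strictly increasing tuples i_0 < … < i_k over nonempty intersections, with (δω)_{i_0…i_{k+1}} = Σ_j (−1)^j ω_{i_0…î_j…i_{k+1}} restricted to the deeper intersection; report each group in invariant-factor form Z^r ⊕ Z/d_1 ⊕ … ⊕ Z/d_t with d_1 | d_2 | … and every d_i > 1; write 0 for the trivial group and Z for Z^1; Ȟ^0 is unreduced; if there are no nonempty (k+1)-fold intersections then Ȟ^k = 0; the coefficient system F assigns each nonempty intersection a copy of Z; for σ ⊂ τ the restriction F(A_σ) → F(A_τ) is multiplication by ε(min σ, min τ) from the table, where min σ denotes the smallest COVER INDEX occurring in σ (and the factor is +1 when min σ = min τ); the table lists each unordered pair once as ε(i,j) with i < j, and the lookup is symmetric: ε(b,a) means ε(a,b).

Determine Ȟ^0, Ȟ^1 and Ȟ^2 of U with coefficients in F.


Ȟ^0 = 0, Ȟ^1 = Z ⊕ Z/2, Ȟ^2 = 0

cover nerve:
  A12={q,u} A14={t} A15={p} A16={w} A23={x} A34={r} A56={s}
C dims 6,7; δ0: rk 6, SNF 1^5·2
Ȟ^0: (6−6)−0=0 ⇒ 0
Ȟ^1: (7−0)−6=1 plus torsion [2] ⇒ Z ⊕ Z/2
Ȟ^2: (0−0)−0=0 ⇒ 0


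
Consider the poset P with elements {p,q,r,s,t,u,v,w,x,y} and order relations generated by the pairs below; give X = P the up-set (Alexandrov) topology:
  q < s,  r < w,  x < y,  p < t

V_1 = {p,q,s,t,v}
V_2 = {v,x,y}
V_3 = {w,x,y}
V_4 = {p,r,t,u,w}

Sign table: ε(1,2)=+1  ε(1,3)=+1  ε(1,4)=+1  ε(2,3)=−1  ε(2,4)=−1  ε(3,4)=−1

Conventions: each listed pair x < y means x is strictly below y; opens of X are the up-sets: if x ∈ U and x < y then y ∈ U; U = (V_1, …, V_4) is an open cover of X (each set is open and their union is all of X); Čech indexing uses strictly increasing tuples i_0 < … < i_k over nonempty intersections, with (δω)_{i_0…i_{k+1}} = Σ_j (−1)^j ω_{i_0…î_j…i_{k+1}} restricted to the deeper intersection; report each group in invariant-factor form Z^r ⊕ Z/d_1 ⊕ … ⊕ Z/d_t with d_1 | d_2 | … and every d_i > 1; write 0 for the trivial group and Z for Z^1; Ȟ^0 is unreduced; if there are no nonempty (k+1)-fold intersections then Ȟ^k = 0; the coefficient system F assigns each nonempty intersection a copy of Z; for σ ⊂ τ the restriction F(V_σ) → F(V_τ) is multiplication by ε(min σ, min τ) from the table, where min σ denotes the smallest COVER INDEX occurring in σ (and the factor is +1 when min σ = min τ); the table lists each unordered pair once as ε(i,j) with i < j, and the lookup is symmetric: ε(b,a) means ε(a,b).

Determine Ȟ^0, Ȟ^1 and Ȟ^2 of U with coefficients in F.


cover nerve:
  V12={v} V14={p,t} V23={x,y} V34={w}
C dims 4,4; δ0: rk 3, SNF 1^3
Ȟ^0: (4−3)−0=1 ⇒ Z
Ȟ^1: (4−0)−3=1 ⇒ Z
Ȟ^2: (0−0)−0=0 ⇒ 0

Ȟ^0 ≅ Z; Ȟ^1 ≅ Z; Ȟ^2 ≅ 0


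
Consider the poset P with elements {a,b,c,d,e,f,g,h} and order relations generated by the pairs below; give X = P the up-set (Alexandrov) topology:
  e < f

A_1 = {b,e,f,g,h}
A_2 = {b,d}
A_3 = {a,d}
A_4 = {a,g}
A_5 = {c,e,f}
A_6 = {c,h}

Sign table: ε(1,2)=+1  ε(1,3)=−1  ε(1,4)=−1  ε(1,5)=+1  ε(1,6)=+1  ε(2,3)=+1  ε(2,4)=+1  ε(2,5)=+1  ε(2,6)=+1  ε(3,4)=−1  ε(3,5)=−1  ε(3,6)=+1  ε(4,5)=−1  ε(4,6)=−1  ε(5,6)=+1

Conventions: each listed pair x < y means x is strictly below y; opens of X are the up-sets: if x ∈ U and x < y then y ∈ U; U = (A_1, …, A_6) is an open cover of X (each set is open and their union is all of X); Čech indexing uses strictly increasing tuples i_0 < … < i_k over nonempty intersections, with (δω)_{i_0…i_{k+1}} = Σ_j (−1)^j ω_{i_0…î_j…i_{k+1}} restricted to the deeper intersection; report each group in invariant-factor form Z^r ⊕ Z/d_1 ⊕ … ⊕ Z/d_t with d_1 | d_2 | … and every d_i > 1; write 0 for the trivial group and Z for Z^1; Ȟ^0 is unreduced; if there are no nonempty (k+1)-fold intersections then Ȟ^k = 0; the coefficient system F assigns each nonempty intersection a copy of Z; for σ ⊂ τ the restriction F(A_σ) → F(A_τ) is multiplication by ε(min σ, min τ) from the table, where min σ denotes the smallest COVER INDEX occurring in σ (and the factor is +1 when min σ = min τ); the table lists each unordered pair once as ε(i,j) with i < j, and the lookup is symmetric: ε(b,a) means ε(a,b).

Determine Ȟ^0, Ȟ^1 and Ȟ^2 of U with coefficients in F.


nonempty overlaps:
  A12={b} A14={g} A15={e,f} A16={h} A23={d} A34={a} A56={c}
C dims 6,7; δ0: rk 5, SNF 1^5
degree 0: 6−5−0 = 1 → Ȟ^0 ≅ Z
degree 1: 7−0−5 = 2 → Ȟ^1 ≅ Z^2
degree 2: 0−0−0 = 0 → Ȟ^2 ≅ 0

Ȟ^0 ≅ Z, Ȟ^1 ≅ Z^2 and Ȟ^2 ≅ 0


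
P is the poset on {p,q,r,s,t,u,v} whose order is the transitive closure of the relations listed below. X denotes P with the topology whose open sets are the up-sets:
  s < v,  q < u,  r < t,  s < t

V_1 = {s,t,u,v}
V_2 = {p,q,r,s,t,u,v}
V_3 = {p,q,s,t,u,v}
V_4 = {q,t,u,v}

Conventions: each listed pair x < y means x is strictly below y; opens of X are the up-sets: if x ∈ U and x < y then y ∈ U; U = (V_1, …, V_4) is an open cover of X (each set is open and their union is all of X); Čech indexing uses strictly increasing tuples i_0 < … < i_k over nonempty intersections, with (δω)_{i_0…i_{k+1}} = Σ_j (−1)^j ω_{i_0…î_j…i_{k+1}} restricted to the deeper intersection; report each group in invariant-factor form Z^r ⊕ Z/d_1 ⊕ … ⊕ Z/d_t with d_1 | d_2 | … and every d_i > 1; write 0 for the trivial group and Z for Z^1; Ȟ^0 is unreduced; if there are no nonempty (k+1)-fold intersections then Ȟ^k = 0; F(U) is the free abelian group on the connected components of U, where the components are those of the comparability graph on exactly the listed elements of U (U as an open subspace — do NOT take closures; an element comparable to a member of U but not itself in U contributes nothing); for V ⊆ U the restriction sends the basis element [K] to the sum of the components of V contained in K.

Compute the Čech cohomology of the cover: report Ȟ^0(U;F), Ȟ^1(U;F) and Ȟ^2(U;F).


Ȟ^0 = Z^3; Ȟ^1 = 0; Ȟ^2 = 0

cover nerve:
  V12={s,t,u,v} V13={s,t,u,v} V14={t,u,v} V23={p,q,s,t,u,v} V24={q,t,u,v} V34={q,t,u,v}
  V123={s,t,u,v} V124={t,u,v} V134={t,u,v} V234={q,t,u,v}
  V1234={t,u,v}
components per intersection:
  V1: {s,t,v} {u}
  V2: {p} {q,u} {r,s,t,v}
  V3: {p} {q,u} {s,t,v}
  V4: {q,u} {t} {v}
  V12: {s,t,v} {u}
  V13: {s,t,v} {u}
  V14: {t} {u} {v}
  V23: {p} {q,u} {s,t,v}
  V24: {q,u} {t} {v}
  V34: {q,u} {t} {v}
  V123: {s,t,v} {u}
  V124: {t} {u} {v}
  V134: {t} {u} {v}
  V234: {q,u} {t} {v}
  V1234: {t} {u} {v}
C dims 11,16,11,3; δ0: rk 8, SNF 1^8; δ1: rk 8, SNF 1^8; δ2: rk 3, SNF 1^3
Ȟ^0: (11−8)−0=3 ⇒ Z^3
Ȟ^1: (16−8)−8=0 ⇒ 0
Ȟ^2: (11−3)−8=0 ⇒ 0


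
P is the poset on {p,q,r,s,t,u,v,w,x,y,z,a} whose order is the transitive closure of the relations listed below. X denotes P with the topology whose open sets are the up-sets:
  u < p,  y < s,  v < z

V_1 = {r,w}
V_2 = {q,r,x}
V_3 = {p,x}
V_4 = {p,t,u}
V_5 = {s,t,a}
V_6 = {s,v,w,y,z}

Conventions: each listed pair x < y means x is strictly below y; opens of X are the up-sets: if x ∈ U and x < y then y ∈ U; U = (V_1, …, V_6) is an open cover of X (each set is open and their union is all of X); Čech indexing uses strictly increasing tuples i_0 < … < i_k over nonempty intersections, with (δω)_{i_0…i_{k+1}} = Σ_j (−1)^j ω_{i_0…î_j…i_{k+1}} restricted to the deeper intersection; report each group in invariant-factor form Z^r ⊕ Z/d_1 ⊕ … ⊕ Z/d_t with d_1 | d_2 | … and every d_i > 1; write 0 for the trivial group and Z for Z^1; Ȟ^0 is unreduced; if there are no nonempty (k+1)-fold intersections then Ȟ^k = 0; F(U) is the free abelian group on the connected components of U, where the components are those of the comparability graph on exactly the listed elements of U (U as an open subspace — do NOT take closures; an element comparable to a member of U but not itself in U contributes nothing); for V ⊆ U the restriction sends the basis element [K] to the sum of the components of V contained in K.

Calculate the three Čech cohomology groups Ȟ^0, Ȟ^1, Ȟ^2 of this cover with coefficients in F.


Ȟ^0(U;F) ≅ Z^9; Ȟ^1(U;F) ≅ 0; Ȟ^2(U;F) ≅ 0

nerve simplices:
  V12={r} V16={w} V23={x} V34={p} V45={t} V56={s}
components per intersection:
  V1: {r} {w}
  V2: {q} {r} {x}
  V3: {p} {x}
  V4: {p,u} {t}
  V5: {s} {t} {a}
  V6: {s,y} {v,z} {w}
  V12: {r}
  V16: {w}
  V23: {x}
  V34: {p}
  V45: {t}
  V56: {s}
C dims 15,6; δ0: rk 6, SNF 1^6
degree 0: 15−6−0 = 9 → Ȟ^0 ≅ Z^9
degree 1: 6−0−6 = 0 → Ȟ^1 ≅ 0
degree 2: 0−0−0 = 0 → Ȟ^2 ≅ 0


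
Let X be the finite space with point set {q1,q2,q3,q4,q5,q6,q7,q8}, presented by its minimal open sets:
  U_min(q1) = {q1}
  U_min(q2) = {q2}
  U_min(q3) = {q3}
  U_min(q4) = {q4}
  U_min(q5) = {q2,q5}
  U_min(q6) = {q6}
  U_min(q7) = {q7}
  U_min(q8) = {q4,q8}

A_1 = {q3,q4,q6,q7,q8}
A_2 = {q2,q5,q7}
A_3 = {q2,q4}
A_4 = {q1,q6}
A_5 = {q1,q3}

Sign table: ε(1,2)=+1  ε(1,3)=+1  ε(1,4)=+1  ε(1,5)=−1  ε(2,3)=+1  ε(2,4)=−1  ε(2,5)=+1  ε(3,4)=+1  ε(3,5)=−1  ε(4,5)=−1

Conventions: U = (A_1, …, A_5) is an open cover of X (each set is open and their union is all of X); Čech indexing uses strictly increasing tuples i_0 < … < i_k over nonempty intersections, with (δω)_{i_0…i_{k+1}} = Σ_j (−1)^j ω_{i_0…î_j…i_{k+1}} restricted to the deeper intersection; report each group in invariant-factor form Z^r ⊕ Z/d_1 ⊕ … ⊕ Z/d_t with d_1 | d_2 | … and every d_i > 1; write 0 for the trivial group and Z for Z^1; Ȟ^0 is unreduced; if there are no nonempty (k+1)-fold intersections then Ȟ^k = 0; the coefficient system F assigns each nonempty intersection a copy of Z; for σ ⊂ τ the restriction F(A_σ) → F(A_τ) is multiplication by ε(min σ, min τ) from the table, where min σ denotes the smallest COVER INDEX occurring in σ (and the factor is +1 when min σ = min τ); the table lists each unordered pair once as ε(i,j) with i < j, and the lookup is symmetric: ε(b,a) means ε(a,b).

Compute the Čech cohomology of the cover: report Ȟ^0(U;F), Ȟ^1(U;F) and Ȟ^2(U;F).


nonempty intersections:
  A12={q7} A13={q4} A14={q6} A15={q3} A23={q2} A45={q1}
C dims 5,6; δ0: rk 4, SNF 1^4
Ȟ^0: (5−4)−0=1 ⇒ Z
Ȟ^1: (6−0)−4=2 ⇒ Z^2
Ȟ^2: (0−0)−0=0 ⇒ 0

Ȟ^0 ≅ Z, Ȟ^1 ≅ Z^2, Ȟ^2 ≅ 0


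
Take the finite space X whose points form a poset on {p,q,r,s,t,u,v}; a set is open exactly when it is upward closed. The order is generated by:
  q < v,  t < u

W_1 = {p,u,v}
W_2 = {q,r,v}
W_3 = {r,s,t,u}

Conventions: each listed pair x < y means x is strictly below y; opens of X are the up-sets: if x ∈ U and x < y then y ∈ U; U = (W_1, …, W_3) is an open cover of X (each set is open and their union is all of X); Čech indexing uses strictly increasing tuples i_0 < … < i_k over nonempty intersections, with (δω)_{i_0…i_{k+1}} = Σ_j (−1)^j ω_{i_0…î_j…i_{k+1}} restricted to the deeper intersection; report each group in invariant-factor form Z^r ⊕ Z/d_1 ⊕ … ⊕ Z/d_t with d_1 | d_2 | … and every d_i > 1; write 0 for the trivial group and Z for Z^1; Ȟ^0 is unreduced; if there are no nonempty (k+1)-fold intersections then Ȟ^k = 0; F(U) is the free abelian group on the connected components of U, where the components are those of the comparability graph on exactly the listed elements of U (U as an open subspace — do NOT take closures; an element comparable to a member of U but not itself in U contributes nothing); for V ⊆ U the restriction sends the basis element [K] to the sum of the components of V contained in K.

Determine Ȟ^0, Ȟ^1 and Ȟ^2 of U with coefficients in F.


Ȟ^0(U;F) ≅ Z^5, Ȟ^1(U;F) ≅ 0, Ȟ^2(U;F) ≅ 0

intersection data:
  W12={v} W13={u} W23={r}
components per intersection:
  W1: {p} {u} {v}
  W2: {q,v} {r}
  W3: {r} {s} {t,u}
  W12: {v}
  W13: {u}
  W23: {r}
C dims 8,3; δ0: rk 3, SNF 1^3
Ȟ^0 = (8 − 3) − 0 = 5, so Ȟ^0 ≅ Z^5
Ȟ^1 = (3 − 0) − 3 = 0, so Ȟ^1 ≅ 0
Ȟ^2 = (0 − 0) − 0 = 0, so Ȟ^2 ≅ 0


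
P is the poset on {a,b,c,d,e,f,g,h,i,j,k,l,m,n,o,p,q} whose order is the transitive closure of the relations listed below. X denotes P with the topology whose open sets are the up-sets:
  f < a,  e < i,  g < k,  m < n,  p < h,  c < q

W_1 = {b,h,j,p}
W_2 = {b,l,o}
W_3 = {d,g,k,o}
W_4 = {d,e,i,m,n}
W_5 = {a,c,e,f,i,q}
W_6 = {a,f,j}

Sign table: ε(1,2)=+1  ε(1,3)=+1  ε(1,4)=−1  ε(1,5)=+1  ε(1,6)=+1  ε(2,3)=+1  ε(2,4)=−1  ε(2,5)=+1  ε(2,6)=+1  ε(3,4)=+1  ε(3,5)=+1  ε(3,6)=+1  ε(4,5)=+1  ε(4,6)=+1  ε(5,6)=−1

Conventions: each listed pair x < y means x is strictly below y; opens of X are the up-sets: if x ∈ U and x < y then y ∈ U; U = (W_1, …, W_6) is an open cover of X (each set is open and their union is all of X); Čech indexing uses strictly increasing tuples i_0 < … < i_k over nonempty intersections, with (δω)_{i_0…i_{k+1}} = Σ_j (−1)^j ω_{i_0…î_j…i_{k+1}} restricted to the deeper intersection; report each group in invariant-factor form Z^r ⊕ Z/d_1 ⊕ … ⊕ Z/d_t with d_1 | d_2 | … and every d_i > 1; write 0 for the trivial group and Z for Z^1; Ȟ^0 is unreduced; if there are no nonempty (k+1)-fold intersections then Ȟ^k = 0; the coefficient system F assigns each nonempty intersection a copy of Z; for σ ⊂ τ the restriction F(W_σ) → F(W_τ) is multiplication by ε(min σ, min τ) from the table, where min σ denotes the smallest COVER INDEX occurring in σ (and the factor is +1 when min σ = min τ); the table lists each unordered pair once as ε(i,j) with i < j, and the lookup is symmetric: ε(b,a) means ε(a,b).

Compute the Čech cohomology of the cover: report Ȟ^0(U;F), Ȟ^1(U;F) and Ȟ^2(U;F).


Ȟ^0 ≅ 0,  Ȟ^1 ≅ Z/2,  Ȟ^2 ≅ 0

nerve simplices:
  W12={b} W16={j} W23={o} W34={d} W45={e,i} W56={a,f}
C dims 6,6; δ0: rk 6, SNF 1^5·2
degree 0: 6−6−0 = 0 → Ȟ^0 ≅ 0
degree 1: 6−0−6 = 0 plus torsion [2] → Ȟ^1 ≅ Z/2
degree 2: 0−0−0 = 0 → Ȟ^2 ≅ 0


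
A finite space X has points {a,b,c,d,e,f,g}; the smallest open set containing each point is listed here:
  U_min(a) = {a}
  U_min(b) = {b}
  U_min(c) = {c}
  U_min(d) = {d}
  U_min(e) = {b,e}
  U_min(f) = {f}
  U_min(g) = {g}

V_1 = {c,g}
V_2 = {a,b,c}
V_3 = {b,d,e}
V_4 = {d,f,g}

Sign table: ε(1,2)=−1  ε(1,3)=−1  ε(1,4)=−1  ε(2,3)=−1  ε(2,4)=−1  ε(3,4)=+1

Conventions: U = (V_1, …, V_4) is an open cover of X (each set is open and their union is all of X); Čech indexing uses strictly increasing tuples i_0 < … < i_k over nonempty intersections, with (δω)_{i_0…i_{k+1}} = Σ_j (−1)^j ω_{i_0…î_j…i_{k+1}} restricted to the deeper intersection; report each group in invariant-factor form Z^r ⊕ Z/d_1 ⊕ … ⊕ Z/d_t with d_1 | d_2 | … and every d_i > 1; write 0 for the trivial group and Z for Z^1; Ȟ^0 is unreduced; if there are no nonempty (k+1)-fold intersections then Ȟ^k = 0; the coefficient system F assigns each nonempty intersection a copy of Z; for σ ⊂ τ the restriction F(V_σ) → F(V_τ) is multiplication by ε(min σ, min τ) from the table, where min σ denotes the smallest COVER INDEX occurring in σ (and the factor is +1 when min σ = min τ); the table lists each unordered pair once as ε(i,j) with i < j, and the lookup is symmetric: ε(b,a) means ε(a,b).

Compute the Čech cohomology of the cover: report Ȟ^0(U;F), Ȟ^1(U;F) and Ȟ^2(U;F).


cover nerve:
  V12={c} V14={g} V23={b} V34={d}
C dims 4,4; δ0: rk 4, SNF 1^3·2
Ȟ^0: (4−4)−0=0 ⇒ 0
Ȟ^1: (4−0)−4=0 plus torsion [2] ⇒ Z/2
Ȟ^2: (0−0)−0=0 ⇒ 0

Ȟ^0 = 0, Ȟ^1 = Z/2, Ȟ^2 = 0


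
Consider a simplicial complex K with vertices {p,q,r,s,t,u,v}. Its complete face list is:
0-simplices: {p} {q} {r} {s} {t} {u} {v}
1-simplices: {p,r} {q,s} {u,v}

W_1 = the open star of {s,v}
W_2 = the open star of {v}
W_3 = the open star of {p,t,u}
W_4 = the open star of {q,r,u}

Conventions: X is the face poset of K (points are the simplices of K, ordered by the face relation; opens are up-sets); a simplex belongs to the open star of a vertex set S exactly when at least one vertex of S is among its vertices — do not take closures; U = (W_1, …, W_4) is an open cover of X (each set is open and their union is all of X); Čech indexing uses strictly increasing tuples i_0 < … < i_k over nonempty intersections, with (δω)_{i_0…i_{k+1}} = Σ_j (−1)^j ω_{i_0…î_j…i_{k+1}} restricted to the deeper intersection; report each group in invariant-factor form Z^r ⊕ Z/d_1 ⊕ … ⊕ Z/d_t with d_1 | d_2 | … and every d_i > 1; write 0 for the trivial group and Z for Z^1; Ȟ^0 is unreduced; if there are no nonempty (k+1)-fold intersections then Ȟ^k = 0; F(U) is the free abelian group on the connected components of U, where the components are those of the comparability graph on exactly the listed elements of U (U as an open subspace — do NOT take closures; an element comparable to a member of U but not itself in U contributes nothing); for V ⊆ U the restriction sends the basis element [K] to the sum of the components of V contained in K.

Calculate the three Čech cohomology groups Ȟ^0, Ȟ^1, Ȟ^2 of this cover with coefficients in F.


nerve simplices:
  W1={{s},{v},{q,s},{u,v}} W2={{v},{u,v}} W3={{p},{t},{u},{p,r},{u,v}} W4={{q},{r},{u},{p,r},{q,s},{u,v}}
  W12={{v},{u,v}} W13={{u,v}} W14={{q,s},{u,v}} W23={{u,v}} W24={{u,v}} W34={{u},{p,r},{u,v}}
  W123={{u,v}} W124={{u,v}} W134={{u,v}} W234={{u,v}}
  W1234={{u,v}}
components per intersection:
  W1: {{s},{q,s}} {{v},{u,v}}
  W2: {{v},{u,v}}
  W3: {{p},{p,r}} {{t}} {{u},{u,v}}
  W4: {{q},{q,s}} {{r},{p,r}} {{u},{u,v}}
  W12: {{v},{u,v}}
  W13: {{u,v}}
  W14: {{q,s}} {{u,v}}
  W23: {{u,v}}
  W24: {{u,v}}
  W34: {{u},{u,v}} {{p,r}}
  W123: {{u,v}}
  W124: {{u,v}}
  W134: {{u,v}}
  W234: {{u,v}}
  W1234: {{u,v}}
C dims 9,8,4,1; δ0: rk 5, SNF 1^5; δ1: rk 3, SNF 1^3; δ2: rk 1, SNF 1^1
degree 0: 9−5−0 = 4 → Ȟ^0 ≅ Z^4
degree 1: 8−3−5 = 0 → Ȟ^1 ≅ 0
degree 2: 4−1−3 = 0 → Ȟ^2 ≅ 0

Ȟ^0(U;F) ≅ Z^4, Ȟ^1(U;F) ≅ 0, Ȟ^2(U;F) ≅ 0


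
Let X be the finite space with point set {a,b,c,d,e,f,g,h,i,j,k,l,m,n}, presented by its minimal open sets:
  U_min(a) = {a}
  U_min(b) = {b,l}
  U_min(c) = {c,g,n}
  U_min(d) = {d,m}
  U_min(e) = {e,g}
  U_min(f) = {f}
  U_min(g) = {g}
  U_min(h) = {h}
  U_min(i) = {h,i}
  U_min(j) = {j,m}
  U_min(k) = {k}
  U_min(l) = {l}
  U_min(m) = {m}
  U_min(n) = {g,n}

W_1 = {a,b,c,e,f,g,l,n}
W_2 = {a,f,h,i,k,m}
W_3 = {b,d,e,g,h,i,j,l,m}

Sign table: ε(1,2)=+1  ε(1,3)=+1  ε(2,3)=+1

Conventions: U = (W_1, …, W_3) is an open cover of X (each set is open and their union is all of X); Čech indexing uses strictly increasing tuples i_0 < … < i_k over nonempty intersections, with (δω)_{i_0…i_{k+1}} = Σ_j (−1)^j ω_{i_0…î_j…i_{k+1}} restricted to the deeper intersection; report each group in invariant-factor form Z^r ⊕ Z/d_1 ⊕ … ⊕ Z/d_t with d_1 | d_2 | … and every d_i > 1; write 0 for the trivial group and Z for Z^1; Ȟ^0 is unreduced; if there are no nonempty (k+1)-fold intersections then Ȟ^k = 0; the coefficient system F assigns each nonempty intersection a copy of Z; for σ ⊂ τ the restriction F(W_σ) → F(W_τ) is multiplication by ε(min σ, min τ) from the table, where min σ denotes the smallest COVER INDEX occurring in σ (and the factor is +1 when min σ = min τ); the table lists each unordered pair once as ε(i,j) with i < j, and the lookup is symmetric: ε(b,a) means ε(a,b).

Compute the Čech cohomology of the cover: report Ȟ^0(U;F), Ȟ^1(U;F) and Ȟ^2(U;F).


nerve of the cover:
  W12={a,f} W13={b,e,g,l} W23={h,i,m}
C dims 3,3; δ0: rk 2, SNF 1^2
Ȟ^0 = (3 − 2) − 0 = 1, so Ȟ^0 ≅ Z
Ȟ^1 = (3 − 0) − 2 = 1, so Ȟ^1 ≅ Z
Ȟ^2 = (0 − 0) − 0 = 0, so Ȟ^2 ≅ 0

Ȟ^0 = Z,  Ȟ^1 = Z,  Ȟ^2 = 0


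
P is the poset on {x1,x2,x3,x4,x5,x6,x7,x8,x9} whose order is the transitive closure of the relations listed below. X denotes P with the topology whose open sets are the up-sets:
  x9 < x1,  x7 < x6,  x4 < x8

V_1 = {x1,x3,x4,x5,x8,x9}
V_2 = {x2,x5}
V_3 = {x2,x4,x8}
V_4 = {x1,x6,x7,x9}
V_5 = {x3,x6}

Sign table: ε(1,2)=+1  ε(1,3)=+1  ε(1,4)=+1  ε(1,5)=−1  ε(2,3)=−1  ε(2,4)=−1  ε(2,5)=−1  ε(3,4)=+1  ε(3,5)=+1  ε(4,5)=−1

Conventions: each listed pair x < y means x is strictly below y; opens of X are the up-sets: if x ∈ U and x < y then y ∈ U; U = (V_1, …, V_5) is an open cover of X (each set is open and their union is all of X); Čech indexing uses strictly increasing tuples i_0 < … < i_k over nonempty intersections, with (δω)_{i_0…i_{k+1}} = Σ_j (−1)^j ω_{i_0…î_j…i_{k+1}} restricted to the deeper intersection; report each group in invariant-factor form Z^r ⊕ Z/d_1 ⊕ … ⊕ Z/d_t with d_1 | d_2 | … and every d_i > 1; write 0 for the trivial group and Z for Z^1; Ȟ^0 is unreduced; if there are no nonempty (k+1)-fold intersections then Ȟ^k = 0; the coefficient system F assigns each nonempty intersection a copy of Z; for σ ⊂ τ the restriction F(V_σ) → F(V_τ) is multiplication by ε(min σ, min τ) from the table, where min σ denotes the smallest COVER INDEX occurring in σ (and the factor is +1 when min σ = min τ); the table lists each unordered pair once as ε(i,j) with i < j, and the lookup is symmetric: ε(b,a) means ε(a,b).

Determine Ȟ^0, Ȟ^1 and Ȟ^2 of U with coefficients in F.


nerve of the cover:
  V12={x5} V13={x4,x8} V14={x1,x9} V15={x3} V23={x2} V45={x6}
C dims 5,6; δ0: rk 5, SNF 1^4·2
Ȟ^0 = (5 − 5) − 0 = 0, so Ȟ^0 ≅ 0
Ȟ^1 = (6 − 0) − 5 = 1 plus torsion [2], so Ȟ^1 ≅ Z ⊕ Z/2
Ȟ^2 = (0 − 0) − 0 = 0, so Ȟ^2 ≅ 0

Ȟ^0 = 0, Ȟ^1 = Z ⊕ Z/2, Ȟ^2 = 0


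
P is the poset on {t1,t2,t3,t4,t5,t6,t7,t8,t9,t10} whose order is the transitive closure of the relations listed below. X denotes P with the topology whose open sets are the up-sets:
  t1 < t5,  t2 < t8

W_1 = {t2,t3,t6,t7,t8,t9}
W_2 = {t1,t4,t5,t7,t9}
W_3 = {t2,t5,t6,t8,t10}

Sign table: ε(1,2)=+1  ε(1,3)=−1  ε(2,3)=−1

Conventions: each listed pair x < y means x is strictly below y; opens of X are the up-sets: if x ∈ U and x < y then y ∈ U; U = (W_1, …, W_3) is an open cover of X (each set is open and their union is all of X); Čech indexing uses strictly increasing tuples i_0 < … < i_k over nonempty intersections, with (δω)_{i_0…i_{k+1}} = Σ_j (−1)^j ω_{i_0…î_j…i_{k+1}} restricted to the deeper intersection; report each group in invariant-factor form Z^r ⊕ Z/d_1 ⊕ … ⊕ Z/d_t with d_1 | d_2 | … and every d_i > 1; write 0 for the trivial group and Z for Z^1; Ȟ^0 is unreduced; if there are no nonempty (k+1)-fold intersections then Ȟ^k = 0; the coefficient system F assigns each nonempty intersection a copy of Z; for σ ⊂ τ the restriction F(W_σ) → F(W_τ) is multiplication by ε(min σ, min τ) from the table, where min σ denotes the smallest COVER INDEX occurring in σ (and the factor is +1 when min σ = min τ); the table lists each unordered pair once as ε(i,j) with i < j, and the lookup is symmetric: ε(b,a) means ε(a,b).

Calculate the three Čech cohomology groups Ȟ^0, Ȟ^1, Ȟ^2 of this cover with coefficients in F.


nonempty intersections:
  W12={t7,t9} W13={t2,t6,t8} W23={t5}
C dims 3,3; δ0: rk 2, SNF 1^2
Ȟ^0: (3−2)−0=1 ⇒ Z
Ȟ^1: (3−0)−2=1 ⇒ Z
Ȟ^2: (0−0)−0=0 ⇒ 0

Ȟ^0 = Z; Ȟ^1 = Z; Ȟ^2 = 0


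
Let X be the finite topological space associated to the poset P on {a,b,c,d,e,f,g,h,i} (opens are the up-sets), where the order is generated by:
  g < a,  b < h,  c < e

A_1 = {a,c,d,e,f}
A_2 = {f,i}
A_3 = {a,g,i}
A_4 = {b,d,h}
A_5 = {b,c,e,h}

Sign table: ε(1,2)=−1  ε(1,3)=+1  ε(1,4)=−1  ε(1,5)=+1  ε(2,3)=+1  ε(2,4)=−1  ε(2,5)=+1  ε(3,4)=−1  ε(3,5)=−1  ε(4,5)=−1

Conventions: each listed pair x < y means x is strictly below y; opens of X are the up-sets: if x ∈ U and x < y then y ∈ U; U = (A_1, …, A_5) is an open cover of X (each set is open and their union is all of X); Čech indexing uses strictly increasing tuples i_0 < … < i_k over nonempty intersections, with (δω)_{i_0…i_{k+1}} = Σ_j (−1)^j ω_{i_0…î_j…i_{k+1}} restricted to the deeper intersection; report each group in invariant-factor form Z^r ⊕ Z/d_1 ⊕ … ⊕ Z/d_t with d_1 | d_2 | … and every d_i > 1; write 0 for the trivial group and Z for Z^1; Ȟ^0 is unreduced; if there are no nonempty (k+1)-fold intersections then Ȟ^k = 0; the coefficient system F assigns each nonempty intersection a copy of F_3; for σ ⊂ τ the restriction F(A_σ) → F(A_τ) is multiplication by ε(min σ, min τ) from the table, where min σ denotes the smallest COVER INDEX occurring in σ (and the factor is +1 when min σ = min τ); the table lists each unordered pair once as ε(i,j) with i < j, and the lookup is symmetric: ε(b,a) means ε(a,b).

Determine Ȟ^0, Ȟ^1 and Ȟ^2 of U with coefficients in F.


Ȟ^0 = 0; Ȟ^1 = Z/3; Ȟ^2 = 0

nonempty overlaps:
  A12={f} A13={a} A14={d} A15={c,e} A23={i} A45={b,h}
C dims 5,6; δ0: rk_F3 5
degree 0: 5−5−0 = 0 → Ȟ^0 ≅ 0
degree 1: 6−0−5 = 1 → Ȟ^1 ≅ Z/3
degree 2: 0−0−0 = 0 → Ȟ^2 ≅ 0


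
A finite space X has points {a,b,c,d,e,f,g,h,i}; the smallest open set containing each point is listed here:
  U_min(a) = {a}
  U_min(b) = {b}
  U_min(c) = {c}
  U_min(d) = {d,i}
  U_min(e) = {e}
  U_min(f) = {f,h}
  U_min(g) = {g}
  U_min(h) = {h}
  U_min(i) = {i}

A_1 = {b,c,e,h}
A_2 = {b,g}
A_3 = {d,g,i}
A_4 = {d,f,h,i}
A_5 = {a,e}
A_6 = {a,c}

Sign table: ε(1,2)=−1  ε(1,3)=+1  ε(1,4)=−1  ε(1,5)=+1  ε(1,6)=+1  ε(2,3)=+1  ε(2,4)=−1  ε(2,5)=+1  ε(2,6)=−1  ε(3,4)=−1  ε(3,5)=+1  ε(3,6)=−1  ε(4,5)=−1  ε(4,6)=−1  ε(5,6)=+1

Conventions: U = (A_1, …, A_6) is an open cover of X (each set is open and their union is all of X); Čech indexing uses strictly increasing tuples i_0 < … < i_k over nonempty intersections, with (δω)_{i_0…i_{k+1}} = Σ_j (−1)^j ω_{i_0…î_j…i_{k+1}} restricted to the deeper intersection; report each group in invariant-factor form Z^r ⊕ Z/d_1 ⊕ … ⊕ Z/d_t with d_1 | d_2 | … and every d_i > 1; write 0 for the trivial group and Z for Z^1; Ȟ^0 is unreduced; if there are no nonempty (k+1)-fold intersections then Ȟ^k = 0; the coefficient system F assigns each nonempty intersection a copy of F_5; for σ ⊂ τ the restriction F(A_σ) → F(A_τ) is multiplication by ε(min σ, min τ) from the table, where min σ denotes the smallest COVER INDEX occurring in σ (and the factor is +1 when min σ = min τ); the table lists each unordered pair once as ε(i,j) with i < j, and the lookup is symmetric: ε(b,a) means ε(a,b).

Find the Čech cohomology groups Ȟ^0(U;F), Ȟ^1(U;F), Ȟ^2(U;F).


nonempty overlaps:
  A12={b} A14={h} A15={e} A16={c} A23={g} A34={d,i} A56={a}
C dims 6,7; δ0: rk_F5 6
degree 0: 6−6−0 = 0 → Ȟ^0 ≅ 0
degree 1: 7−0−6 = 1 → Ȟ^1 ≅ Z/5
degree 2: 0−0−0 = 0 → Ȟ^2 ≅ 0

Ȟ^0 ≅ 0, Ȟ^1 ≅ Z/5, Ȟ^2 ≅ 0


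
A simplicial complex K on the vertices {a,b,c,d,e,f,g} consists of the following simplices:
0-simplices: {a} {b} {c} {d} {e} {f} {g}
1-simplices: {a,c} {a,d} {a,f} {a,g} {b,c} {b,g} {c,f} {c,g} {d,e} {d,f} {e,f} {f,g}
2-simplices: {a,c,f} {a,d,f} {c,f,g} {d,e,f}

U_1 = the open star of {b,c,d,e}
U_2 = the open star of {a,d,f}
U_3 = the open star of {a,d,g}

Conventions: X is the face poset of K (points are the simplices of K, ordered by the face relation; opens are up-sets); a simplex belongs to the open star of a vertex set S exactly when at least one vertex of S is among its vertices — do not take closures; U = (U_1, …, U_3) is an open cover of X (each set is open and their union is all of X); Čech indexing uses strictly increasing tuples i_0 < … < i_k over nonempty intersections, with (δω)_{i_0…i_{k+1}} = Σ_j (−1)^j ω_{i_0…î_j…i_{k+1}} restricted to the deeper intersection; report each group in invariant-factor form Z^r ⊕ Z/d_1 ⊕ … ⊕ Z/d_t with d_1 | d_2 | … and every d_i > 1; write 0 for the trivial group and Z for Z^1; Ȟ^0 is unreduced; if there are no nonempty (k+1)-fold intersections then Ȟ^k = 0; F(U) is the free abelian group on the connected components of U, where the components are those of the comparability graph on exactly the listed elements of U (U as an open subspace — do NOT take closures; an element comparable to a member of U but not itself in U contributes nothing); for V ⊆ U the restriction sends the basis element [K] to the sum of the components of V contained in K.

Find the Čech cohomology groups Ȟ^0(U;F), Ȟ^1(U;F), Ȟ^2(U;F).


Ȟ^0(U;F) ≅ Z, Ȟ^1(U;F) ≅ Z^2 and Ȟ^2(U;F) ≅ 0

nonempty overlaps:
  U1={{b},{c},{d},{e},{a,c},{a,d},{b,c},{b,g},{c,f},{c,g},{d,e},{d,f},{e,f},{a,c,f},{a,d,f},{c,f,g},{d,e,f}} U2={{a},{d},{f},{a,c},{a,d},{a,f},{a,g},{c,f},{d,e},{d,f},{e,f},{f,g},{a,c,f},{a,d,f},{c,f,g},{d,e,f}} U3={{a},{d},{g},{a,c},{a,d},{a,f},{a,g},{b,g},{c,g},{d,e},{d,f},{f,g},{a,c,f},{a,d,f},{c,f,g},{d,e,f}}
  U12={{d},{a,c},{a,d},{c,f},{d,e},{d,f},{e,f},{a,c,f},{a,d,f},{c,f,g},{d,e,f}} U13={{d},{a,c},{a,d},{b,g},{c,g},{d,e},{d,f},{a,c,f},{a,d,f},{c,f,g},{d,e,f}} U23={{a},{d},{a,c},{a,d},{a,f},{a,g},{d,e},{d,f},{f,g},{a,c,f},{a,d,f},{c,f,g},{d,e,f}}
  U123={{d},{a,c},{a,d},{d,e},{d,f},{a,c,f},{a,d,f},{c,f,g},{d,e,f}}
components per intersection:
  U1: {{b},{c},{a,c},{b,c},{b,g},{c,f},{c,g},{a,c,f},{c,f,g}} {{d},{e},{a,d},{d,e},{d,f},{e,f},{a,d,f},{d,e,f}}
  U2: {{a},{d},{f},{a,c},{a,d},{a,f},{a,g},{c,f},{d,e},{d,f},{e,f},{f,g},{a,c,f},{a,d,f},{c,f,g},{d,e,f}}
  U3: {{a},{d},{g},{a,c},{a,d},{a,f},{a,g},{b,g},{c,g},{d,e},{d,f},{f,g},{a,c,f},{a,d,f},{c,f,g},{d,e,f}}
  U12: {{d},{a,d},{d,e},{d,f},{e,f},{a,d,f},{d,e,f}} {{a,c},{c,f},{a,c,f},{c,f,g}}
  U13: {{d},{a,d},{d,e},{d,f},{a,d,f},{d,e,f}} {{a,c},{a,c,f}} {{b,g}} {{c,g},{c,f,g}}
  U23: {{a},{d},{a,c},{a,d},{a,f},{a,g},{d,e},{d,f},{a,c,f},{a,d,f},{d,e,f}} {{f,g},{c,f,g}}
  U123: {{d},{a,d},{d,e},{d,f},{a,d,f},{d,e,f}} {{a,c},{a,c,f}} {{c,f,g}}
C dims 4,8,3; δ0: rk 3, SNF 1^3; δ1: rk 3, SNF 1^3
degree 0: 4−3−0 = 1 → Ȟ^0 ≅ Z
degree 1: 8−3−3 = 2 → Ȟ^1 ≅ Z^2
degree 2: 3−0−3 = 0 → Ȟ^2 ≅ 0


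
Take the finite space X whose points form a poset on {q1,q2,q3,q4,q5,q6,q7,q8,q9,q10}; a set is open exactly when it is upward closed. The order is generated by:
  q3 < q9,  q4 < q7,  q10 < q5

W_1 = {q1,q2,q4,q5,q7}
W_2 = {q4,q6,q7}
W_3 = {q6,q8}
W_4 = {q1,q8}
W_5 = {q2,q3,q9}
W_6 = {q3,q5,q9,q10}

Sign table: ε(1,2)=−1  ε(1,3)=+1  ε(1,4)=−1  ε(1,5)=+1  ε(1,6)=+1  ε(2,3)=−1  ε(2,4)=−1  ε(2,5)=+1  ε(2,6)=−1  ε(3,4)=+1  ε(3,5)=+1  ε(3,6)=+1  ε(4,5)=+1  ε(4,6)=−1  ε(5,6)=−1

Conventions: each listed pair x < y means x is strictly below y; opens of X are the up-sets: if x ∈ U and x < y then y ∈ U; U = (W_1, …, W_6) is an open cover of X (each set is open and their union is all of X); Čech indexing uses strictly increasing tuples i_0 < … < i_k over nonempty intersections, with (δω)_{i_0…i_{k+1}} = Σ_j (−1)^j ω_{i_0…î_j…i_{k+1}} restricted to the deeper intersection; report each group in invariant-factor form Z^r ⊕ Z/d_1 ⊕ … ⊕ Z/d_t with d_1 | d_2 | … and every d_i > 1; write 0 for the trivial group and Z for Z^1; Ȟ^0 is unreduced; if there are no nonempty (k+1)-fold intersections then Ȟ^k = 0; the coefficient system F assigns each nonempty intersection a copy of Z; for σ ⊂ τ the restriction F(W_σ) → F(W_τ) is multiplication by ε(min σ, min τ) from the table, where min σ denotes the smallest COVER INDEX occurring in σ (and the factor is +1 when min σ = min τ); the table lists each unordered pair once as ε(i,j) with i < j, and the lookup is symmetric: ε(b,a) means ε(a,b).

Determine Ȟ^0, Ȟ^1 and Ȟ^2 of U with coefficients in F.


Ȟ^0 = 0, Ȟ^1 = Z ⊕ Z/2 and Ȟ^2 = 0

nerve simplices:
  W12={q4,q7} W14={q1} W15={q2} W16={q5} W23={q6} W34={q8} W56={q3,q9}
C dims 6,7; δ0: rk 6, SNF 1^5·2
degree 0: 6−6−0 = 0 → Ȟ^0 ≅ 0
degree 1: 7−0−6 = 1 plus torsion [2] → Ȟ^1 ≅ Z ⊕ Z/2
degree 2: 0−0−0 = 0 → Ȟ^2 ≅ 0


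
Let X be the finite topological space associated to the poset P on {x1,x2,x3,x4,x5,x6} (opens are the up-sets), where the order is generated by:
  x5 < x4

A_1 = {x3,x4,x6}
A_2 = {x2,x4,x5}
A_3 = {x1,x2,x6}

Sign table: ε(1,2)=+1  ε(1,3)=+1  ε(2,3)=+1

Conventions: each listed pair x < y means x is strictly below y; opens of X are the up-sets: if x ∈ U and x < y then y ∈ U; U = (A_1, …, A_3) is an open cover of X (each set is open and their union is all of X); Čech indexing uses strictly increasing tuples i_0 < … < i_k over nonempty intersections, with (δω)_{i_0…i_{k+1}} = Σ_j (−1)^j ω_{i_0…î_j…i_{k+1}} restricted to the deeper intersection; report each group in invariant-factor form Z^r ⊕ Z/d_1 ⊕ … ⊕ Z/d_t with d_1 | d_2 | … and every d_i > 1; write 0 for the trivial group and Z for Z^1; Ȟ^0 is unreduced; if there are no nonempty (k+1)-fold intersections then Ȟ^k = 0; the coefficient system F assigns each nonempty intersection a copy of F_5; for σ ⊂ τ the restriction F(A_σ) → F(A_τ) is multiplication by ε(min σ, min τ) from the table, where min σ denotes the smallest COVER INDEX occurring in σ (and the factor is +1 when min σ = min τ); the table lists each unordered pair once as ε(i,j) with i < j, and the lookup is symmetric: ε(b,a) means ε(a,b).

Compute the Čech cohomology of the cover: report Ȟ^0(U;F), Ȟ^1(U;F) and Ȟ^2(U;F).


Ȟ^0 ≅ Z/5,  Ȟ^1 ≅ Z/5,  Ȟ^2 ≅ 0

nerve of the cover:
  A12={x4} A13={x6} A23={x2}
C dims 3,3; δ0: rk_F5 2
Ȟ^0 = (3 − 2) − 0 = 1, so Ȟ^0 ≅ Z/5
Ȟ^1 = (3 − 0) − 2 = 1, so Ȟ^1 ≅ Z/5
Ȟ^2 = (0 − 0) − 0 = 0, so Ȟ^2 ≅ 0


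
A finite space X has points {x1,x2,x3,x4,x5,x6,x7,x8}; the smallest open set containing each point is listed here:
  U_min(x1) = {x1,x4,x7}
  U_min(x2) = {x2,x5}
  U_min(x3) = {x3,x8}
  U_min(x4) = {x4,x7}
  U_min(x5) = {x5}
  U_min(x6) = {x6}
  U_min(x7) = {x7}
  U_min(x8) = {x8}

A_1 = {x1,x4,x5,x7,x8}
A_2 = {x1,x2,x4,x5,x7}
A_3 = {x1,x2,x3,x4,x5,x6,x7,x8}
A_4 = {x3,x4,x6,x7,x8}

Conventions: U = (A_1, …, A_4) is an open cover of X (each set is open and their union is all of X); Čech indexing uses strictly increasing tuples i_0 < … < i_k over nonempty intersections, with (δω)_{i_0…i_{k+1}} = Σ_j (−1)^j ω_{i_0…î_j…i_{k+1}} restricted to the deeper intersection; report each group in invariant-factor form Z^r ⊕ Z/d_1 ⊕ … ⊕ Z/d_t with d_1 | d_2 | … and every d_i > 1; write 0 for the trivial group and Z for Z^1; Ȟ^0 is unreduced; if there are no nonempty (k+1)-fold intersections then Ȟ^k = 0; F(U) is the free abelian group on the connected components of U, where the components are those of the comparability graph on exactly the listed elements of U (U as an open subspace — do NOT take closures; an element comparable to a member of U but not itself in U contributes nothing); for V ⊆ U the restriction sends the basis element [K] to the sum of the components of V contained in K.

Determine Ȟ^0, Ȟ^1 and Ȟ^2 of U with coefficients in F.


Ȟ^0(U;F) ≅ Z^4,  Ȟ^1(U;F) ≅ 0,  Ȟ^2(U;F) ≅ 0

nonempty overlaps:
  A12={x1,x4,x5,x7} A13={x1,x4,x5,x7,x8} A14={x4,x7,x8} A23={x1,x2,x4,x5,x7} A24={x4,x7} A34={x3,x4,x6,x7,x8}
  A123={x1,x4,x5,x7} A124={x4,x7} A134={x4,x7,x8} A234={x4,x7}
  A1234={x4,x7}
components per intersection:
  A1: {x1,x4,x7} {x5} {x8}
  A2: {x1,x4,x7} {x2,x5}
  A3: {x1,x4,x7} {x2,x5} {x3,x8} {x6}
  A4: {x3,x8} {x4,x7} {x6}
  A12: {x1,x4,x7} {x5}
  A13: {x1,x4,x7} {x5} {x8}
  A14: {x4,x7} {x8}
  A23: {x1,x4,x7} {x2,x5}
  A24: {x4,x7}
  A34: {x3,x8} {x4,x7} {x6}
  A123: {x1,x4,x7} {x5}
  A124: {x4,x7}
  A134: {x4,x7} {x8}
  A234: {x4,x7}
  A1234: {x4,x7}
C dims 12,13,6,1; δ0: rk 8, SNF 1^8; δ1: rk 5, SNF 1^5; δ2: rk 1, SNF 1^1
degree 0: 12−8−0 = 4 → Ȟ^0 ≅ Z^4
degree 1: 13−5−8 = 0 → Ȟ^1 ≅ 0
degree 2: 6−1−5 = 0 → Ȟ^2 ≅ 0


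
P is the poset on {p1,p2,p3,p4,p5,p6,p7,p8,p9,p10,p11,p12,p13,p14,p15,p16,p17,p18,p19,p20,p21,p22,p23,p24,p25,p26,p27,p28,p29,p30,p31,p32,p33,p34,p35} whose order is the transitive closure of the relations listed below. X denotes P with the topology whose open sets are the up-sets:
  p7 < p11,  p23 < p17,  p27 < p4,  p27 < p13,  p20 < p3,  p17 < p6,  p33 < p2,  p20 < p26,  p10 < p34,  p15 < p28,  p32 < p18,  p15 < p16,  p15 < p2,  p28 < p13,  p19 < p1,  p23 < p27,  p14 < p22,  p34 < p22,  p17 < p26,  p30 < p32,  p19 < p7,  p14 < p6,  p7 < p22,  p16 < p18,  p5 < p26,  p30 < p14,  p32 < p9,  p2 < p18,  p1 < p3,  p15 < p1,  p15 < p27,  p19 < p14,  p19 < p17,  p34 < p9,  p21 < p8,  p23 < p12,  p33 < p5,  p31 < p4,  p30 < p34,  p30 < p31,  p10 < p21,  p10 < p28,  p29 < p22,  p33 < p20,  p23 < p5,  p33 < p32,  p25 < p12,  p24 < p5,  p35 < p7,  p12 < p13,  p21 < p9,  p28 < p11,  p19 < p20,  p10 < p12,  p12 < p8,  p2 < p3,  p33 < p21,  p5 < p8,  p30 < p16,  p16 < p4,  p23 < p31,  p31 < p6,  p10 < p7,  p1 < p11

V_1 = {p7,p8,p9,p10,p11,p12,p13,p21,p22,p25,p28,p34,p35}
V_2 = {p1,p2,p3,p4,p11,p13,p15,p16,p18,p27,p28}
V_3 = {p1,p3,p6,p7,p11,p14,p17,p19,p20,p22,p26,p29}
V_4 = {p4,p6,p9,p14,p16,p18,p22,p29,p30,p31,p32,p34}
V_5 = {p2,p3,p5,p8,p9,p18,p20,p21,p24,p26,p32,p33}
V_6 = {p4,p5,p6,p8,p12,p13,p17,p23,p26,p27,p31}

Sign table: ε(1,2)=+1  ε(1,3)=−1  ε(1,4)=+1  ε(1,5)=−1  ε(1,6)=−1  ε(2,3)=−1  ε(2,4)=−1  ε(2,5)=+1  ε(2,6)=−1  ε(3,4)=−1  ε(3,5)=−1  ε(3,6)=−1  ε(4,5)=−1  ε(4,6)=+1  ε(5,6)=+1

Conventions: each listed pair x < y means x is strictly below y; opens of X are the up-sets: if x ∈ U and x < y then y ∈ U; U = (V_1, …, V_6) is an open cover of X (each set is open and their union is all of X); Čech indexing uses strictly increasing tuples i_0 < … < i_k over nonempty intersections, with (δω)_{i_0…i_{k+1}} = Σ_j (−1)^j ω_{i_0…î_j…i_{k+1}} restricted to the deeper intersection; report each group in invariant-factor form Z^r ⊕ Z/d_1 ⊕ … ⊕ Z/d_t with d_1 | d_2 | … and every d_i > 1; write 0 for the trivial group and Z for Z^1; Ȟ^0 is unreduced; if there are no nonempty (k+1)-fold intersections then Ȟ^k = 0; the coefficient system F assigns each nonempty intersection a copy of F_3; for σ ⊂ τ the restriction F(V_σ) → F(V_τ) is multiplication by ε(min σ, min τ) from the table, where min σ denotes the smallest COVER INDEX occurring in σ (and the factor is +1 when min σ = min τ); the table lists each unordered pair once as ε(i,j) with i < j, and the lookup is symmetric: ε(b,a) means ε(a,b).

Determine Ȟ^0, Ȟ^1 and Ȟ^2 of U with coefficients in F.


cover nerve:
  V12={p11,p13,p28} V13={p7,p11,p22} V14={p9,p22,p34} V15={p8,p9,p21} V16={p8,p12,p13} V23={p1,p3,p11} V24={p4,p16,p18} V25={p2,p3,p18} V26={p4,p13,p27} V34={p6,p14,p22,p29} V35={p3,p20,p26} V36={p6,p17,p26} V45={p9,p18,p32} V46={p4,p6,p31} V56={p5,p8,p26}
  V123={p11} V126={p13} V134={p22} V145={p9} V156={p8} V235={p3} V245={p18} V246={p4} V346={p6} V356={p26}
C dims 6,15,10; δ0: rk_F3 6; δ1: rk_F3 9
Ȟ^0: (6−6)−0=0 ⇒ 0
Ȟ^1: (15−9)−6=0 ⇒ 0
Ȟ^2: (10−0)−9=1 ⇒ Z/3

Ȟ^0 ≅ 0, Ȟ^1 ≅ 0 and Ȟ^2 ≅ Z/3


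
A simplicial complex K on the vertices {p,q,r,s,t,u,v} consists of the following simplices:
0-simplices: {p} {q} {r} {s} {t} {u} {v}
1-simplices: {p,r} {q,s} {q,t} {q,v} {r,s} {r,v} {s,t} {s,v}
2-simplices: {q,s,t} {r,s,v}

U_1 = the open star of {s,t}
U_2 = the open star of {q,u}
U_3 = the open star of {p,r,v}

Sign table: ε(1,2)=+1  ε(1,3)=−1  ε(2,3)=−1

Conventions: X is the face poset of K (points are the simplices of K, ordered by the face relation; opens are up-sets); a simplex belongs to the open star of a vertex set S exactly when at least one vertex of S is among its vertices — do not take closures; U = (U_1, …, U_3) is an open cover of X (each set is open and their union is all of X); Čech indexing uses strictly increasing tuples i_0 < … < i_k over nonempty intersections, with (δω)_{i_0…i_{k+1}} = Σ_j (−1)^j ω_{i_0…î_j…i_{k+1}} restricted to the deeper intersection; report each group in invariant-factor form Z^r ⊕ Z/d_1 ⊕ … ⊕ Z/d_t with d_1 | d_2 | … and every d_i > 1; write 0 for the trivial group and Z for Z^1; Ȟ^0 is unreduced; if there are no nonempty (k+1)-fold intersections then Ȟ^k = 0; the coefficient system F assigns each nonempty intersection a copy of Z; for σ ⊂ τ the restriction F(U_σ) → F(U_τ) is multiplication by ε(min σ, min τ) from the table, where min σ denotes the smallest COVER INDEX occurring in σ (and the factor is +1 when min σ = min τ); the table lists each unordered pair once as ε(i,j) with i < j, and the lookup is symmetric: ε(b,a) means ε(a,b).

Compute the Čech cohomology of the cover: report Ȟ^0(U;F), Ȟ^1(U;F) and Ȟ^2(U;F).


Ȟ^0 ≅ Z; Ȟ^1 ≅ Z; Ȟ^2 ≅ 0

nonempty intersections:
  U1={{s},{t},{q,s},{q,t},{r,s},{s,t},{s,v},{q,s,t},{r,s,v}} U2={{q},{u},{q,s},{q,t},{q,v},{q,s,t}} U3={{p},{r},{v},{p,r},{q,v},{r,s},{r,v},{s,v},{r,s,v}}
  U12={{q,s},{q,t},{q,s,t}} U13={{r,s},{s,v},{r,s,v}} U23={{q,v}}
C dims 3,3; δ0: rk 2, SNF 1^2
Ȟ^0: (3−2)−0=1 ⇒ Z
Ȟ^1: (3−0)−2=1 ⇒ Z
Ȟ^2: (0−0)−0=0 ⇒ 0
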